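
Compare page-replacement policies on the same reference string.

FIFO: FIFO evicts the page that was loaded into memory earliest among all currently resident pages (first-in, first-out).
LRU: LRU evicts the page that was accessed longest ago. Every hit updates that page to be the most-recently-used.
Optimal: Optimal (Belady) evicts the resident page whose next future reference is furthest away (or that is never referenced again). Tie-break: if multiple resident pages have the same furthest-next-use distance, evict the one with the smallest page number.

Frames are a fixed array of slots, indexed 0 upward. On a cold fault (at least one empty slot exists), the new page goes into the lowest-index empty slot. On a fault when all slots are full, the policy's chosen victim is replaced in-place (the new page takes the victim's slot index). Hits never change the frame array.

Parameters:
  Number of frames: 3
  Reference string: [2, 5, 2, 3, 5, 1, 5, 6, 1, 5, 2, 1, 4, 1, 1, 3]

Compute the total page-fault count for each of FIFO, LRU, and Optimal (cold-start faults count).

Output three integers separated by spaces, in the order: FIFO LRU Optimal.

--- FIFO ---
  step 0: ref 2 -> FAULT, frames=[2,-,-] (faults so far: 1)
  step 1: ref 5 -> FAULT, frames=[2,5,-] (faults so far: 2)
  step 2: ref 2 -> HIT, frames=[2,5,-] (faults so far: 2)
  step 3: ref 3 -> FAULT, frames=[2,5,3] (faults so far: 3)
  step 4: ref 5 -> HIT, frames=[2,5,3] (faults so far: 3)
  step 5: ref 1 -> FAULT, evict 2, frames=[1,5,3] (faults so far: 4)
  step 6: ref 5 -> HIT, frames=[1,5,3] (faults so far: 4)
  step 7: ref 6 -> FAULT, evict 5, frames=[1,6,3] (faults so far: 5)
  step 8: ref 1 -> HIT, frames=[1,6,3] (faults so far: 5)
  step 9: ref 5 -> FAULT, evict 3, frames=[1,6,5] (faults so far: 6)
  step 10: ref 2 -> FAULT, evict 1, frames=[2,6,5] (faults so far: 7)
  step 11: ref 1 -> FAULT, evict 6, frames=[2,1,5] (faults so far: 8)
  step 12: ref 4 -> FAULT, evict 5, frames=[2,1,4] (faults so far: 9)
  step 13: ref 1 -> HIT, frames=[2,1,4] (faults so far: 9)
  step 14: ref 1 -> HIT, frames=[2,1,4] (faults so far: 9)
  step 15: ref 3 -> FAULT, evict 2, frames=[3,1,4] (faults so far: 10)
  FIFO total faults: 10
--- LRU ---
  step 0: ref 2 -> FAULT, frames=[2,-,-] (faults so far: 1)
  step 1: ref 5 -> FAULT, frames=[2,5,-] (faults so far: 2)
  step 2: ref 2 -> HIT, frames=[2,5,-] (faults so far: 2)
  step 3: ref 3 -> FAULT, frames=[2,5,3] (faults so far: 3)
  step 4: ref 5 -> HIT, frames=[2,5,3] (faults so far: 3)
  step 5: ref 1 -> FAULT, evict 2, frames=[1,5,3] (faults so far: 4)
  step 6: ref 5 -> HIT, frames=[1,5,3] (faults so far: 4)
  step 7: ref 6 -> FAULT, evict 3, frames=[1,5,6] (faults so far: 5)
  step 8: ref 1 -> HIT, frames=[1,5,6] (faults so far: 5)
  step 9: ref 5 -> HIT, frames=[1,5,6] (faults so far: 5)
  step 10: ref 2 -> FAULT, evict 6, frames=[1,5,2] (faults so far: 6)
  step 11: ref 1 -> HIT, frames=[1,5,2] (faults so far: 6)
  step 12: ref 4 -> FAULT, evict 5, frames=[1,4,2] (faults so far: 7)
  step 13: ref 1 -> HIT, frames=[1,4,2] (faults so far: 7)
  step 14: ref 1 -> HIT, frames=[1,4,2] (faults so far: 7)
  step 15: ref 3 -> FAULT, evict 2, frames=[1,4,3] (faults so far: 8)
  LRU total faults: 8
--- Optimal ---
  step 0: ref 2 -> FAULT, frames=[2,-,-] (faults so far: 1)
  step 1: ref 5 -> FAULT, frames=[2,5,-] (faults so far: 2)
  step 2: ref 2 -> HIT, frames=[2,5,-] (faults so far: 2)
  step 3: ref 3 -> FAULT, frames=[2,5,3] (faults so far: 3)
  step 4: ref 5 -> HIT, frames=[2,5,3] (faults so far: 3)
  step 5: ref 1 -> FAULT, evict 3, frames=[2,5,1] (faults so far: 4)
  step 6: ref 5 -> HIT, frames=[2,5,1] (faults so far: 4)
  step 7: ref 6 -> FAULT, evict 2, frames=[6,5,1] (faults so far: 5)
  step 8: ref 1 -> HIT, frames=[6,5,1] (faults so far: 5)
  step 9: ref 5 -> HIT, frames=[6,5,1] (faults so far: 5)
  step 10: ref 2 -> FAULT, evict 5, frames=[6,2,1] (faults so far: 6)
  step 11: ref 1 -> HIT, frames=[6,2,1] (faults so far: 6)
  step 12: ref 4 -> FAULT, evict 2, frames=[6,4,1] (faults so far: 7)
  step 13: ref 1 -> HIT, frames=[6,4,1] (faults so far: 7)
  step 14: ref 1 -> HIT, frames=[6,4,1] (faults so far: 7)
  step 15: ref 3 -> FAULT, evict 1, frames=[6,4,3] (faults so far: 8)
  Optimal total faults: 8

Answer: 10 8 8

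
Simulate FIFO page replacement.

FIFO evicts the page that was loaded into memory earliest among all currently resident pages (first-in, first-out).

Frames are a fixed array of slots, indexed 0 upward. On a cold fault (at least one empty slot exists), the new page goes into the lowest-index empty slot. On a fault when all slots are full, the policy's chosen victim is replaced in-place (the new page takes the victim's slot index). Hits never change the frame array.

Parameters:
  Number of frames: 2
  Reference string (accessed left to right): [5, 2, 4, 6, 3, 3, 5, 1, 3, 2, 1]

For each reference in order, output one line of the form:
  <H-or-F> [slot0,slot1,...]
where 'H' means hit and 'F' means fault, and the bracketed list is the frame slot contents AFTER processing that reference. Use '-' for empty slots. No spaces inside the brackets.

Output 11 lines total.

F [5,-]
F [5,2]
F [4,2]
F [4,6]
F [3,6]
H [3,6]
F [3,5]
F [1,5]
F [1,3]
F [2,3]
F [2,1]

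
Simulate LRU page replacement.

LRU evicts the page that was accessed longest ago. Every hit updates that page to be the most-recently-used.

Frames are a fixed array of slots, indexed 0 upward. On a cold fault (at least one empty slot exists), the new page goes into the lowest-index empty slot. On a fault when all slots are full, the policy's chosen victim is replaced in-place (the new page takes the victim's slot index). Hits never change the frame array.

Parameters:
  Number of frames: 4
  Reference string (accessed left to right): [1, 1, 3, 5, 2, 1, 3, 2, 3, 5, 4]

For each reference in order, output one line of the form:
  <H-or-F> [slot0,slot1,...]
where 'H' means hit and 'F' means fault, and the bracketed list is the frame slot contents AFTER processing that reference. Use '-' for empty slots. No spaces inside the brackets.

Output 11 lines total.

F [1,-,-,-]
H [1,-,-,-]
F [1,3,-,-]
F [1,3,5,-]
F [1,3,5,2]
H [1,3,5,2]
H [1,3,5,2]
H [1,3,5,2]
H [1,3,5,2]
H [1,3,5,2]
F [4,3,5,2]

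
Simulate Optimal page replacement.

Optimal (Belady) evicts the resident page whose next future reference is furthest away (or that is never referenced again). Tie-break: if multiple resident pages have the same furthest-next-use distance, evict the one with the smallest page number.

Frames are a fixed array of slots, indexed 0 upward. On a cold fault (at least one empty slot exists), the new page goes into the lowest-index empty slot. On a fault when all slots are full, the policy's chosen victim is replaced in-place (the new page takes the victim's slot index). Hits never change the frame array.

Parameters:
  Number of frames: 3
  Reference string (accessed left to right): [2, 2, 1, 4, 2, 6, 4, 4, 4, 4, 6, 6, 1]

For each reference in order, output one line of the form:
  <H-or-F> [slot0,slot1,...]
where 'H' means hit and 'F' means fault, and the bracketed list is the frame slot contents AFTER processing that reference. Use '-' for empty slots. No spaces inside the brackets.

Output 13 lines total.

F [2,-,-]
H [2,-,-]
F [2,1,-]
F [2,1,4]
H [2,1,4]
F [6,1,4]
H [6,1,4]
H [6,1,4]
H [6,1,4]
H [6,1,4]
H [6,1,4]
H [6,1,4]
H [6,1,4]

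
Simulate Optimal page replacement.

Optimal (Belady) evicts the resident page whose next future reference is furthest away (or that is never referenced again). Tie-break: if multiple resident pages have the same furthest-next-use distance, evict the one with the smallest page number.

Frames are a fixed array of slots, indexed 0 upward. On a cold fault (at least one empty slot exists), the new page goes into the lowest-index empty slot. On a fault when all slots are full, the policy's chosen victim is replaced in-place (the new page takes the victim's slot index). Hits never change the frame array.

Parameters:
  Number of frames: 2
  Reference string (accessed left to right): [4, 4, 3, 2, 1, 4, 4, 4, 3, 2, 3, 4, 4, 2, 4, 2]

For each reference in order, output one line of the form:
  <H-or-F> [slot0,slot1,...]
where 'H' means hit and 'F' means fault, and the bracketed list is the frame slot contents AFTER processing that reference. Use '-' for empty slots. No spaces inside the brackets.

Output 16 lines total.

F [4,-]
H [4,-]
F [4,3]
F [4,2]
F [4,1]
H [4,1]
H [4,1]
H [4,1]
F [4,3]
F [2,3]
H [2,3]
F [2,4]
H [2,4]
H [2,4]
H [2,4]
H [2,4]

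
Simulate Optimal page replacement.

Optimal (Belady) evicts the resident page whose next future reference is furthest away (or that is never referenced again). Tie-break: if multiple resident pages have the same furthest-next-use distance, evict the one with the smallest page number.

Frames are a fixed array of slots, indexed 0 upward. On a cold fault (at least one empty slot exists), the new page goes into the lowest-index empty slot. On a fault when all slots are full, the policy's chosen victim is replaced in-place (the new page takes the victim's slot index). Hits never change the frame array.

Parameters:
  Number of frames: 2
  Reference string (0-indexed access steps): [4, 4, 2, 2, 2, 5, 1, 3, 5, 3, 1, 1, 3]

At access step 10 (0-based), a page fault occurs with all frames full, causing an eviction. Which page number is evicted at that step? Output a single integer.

Answer: 5

Derivation:
Step 0: ref 4 -> FAULT, frames=[4,-]
Step 1: ref 4 -> HIT, frames=[4,-]
Step 2: ref 2 -> FAULT, frames=[4,2]
Step 3: ref 2 -> HIT, frames=[4,2]
Step 4: ref 2 -> HIT, frames=[4,2]
Step 5: ref 5 -> FAULT, evict 2, frames=[4,5]
Step 6: ref 1 -> FAULT, evict 4, frames=[1,5]
Step 7: ref 3 -> FAULT, evict 1, frames=[3,5]
Step 8: ref 5 -> HIT, frames=[3,5]
Step 9: ref 3 -> HIT, frames=[3,5]
Step 10: ref 1 -> FAULT, evict 5, frames=[3,1]
At step 10: evicted page 5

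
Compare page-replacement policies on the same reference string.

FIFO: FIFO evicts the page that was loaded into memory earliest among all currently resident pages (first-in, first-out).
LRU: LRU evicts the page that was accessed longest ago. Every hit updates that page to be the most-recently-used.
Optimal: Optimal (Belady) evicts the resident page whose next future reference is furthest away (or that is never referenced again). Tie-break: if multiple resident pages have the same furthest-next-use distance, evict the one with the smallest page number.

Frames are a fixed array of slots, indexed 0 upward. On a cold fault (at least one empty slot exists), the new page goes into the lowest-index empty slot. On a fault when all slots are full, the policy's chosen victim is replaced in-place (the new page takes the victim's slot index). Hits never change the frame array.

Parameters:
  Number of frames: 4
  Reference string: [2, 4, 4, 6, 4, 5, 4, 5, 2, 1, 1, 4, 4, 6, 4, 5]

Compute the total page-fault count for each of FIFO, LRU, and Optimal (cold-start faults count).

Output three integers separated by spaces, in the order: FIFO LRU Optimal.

Answer: 5 7 5

Derivation:
--- FIFO ---
  step 0: ref 2 -> FAULT, frames=[2,-,-,-] (faults so far: 1)
  step 1: ref 4 -> FAULT, frames=[2,4,-,-] (faults so far: 2)
  step 2: ref 4 -> HIT, frames=[2,4,-,-] (faults so far: 2)
  step 3: ref 6 -> FAULT, frames=[2,4,6,-] (faults so far: 3)
  step 4: ref 4 -> HIT, frames=[2,4,6,-] (faults so far: 3)
  step 5: ref 5 -> FAULT, frames=[2,4,6,5] (faults so far: 4)
  step 6: ref 4 -> HIT, frames=[2,4,6,5] (faults so far: 4)
  step 7: ref 5 -> HIT, frames=[2,4,6,5] (faults so far: 4)
  step 8: ref 2 -> HIT, frames=[2,4,6,5] (faults so far: 4)
  step 9: ref 1 -> FAULT, evict 2, frames=[1,4,6,5] (faults so far: 5)
  step 10: ref 1 -> HIT, frames=[1,4,6,5] (faults so far: 5)
  step 11: ref 4 -> HIT, frames=[1,4,6,5] (faults so far: 5)
  step 12: ref 4 -> HIT, frames=[1,4,6,5] (faults so far: 5)
  step 13: ref 6 -> HIT, frames=[1,4,6,5] (faults so far: 5)
  step 14: ref 4 -> HIT, frames=[1,4,6,5] (faults so far: 5)
  step 15: ref 5 -> HIT, frames=[1,4,6,5] (faults so far: 5)
  FIFO total faults: 5
--- LRU ---
  step 0: ref 2 -> FAULT, frames=[2,-,-,-] (faults so far: 1)
  step 1: ref 4 -> FAULT, frames=[2,4,-,-] (faults so far: 2)
  step 2: ref 4 -> HIT, frames=[2,4,-,-] (faults so far: 2)
  step 3: ref 6 -> FAULT, frames=[2,4,6,-] (faults so far: 3)
  step 4: ref 4 -> HIT, frames=[2,4,6,-] (faults so far: 3)
  step 5: ref 5 -> FAULT, frames=[2,4,6,5] (faults so far: 4)
  step 6: ref 4 -> HIT, frames=[2,4,6,5] (faults so far: 4)
  step 7: ref 5 -> HIT, frames=[2,4,6,5] (faults so far: 4)
  step 8: ref 2 -> HIT, frames=[2,4,6,5] (faults so far: 4)
  step 9: ref 1 -> FAULT, evict 6, frames=[2,4,1,5] (faults so far: 5)
  step 10: ref 1 -> HIT, frames=[2,4,1,5] (faults so far: 5)
  step 11: ref 4 -> HIT, frames=[2,4,1,5] (faults so far: 5)
  step 12: ref 4 -> HIT, frames=[2,4,1,5] (faults so far: 5)
  step 13: ref 6 -> FAULT, evict 5, frames=[2,4,1,6] (faults so far: 6)
  step 14: ref 4 -> HIT, frames=[2,4,1,6] (faults so far: 6)
  step 15: ref 5 -> FAULT, evict 2, frames=[5,4,1,6] (faults so far: 7)
  LRU total faults: 7
--- Optimal ---
  step 0: ref 2 -> FAULT, frames=[2,-,-,-] (faults so far: 1)
  step 1: ref 4 -> FAULT, frames=[2,4,-,-] (faults so far: 2)
  step 2: ref 4 -> HIT, frames=[2,4,-,-] (faults so far: 2)
  step 3: ref 6 -> FAULT, frames=[2,4,6,-] (faults so far: 3)
  step 4: ref 4 -> HIT, frames=[2,4,6,-] (faults so far: 3)
  step 5: ref 5 -> FAULT, frames=[2,4,6,5] (faults so far: 4)
  step 6: ref 4 -> HIT, frames=[2,4,6,5] (faults so far: 4)
  step 7: ref 5 -> HIT, frames=[2,4,6,5] (faults so far: 4)
  step 8: ref 2 -> HIT, frames=[2,4,6,5] (faults so far: 4)
  step 9: ref 1 -> FAULT, evict 2, frames=[1,4,6,5] (faults so far: 5)
  step 10: ref 1 -> HIT, frames=[1,4,6,5] (faults so far: 5)
  step 11: ref 4 -> HIT, frames=[1,4,6,5] (faults so far: 5)
  step 12: ref 4 -> HIT, frames=[1,4,6,5] (faults so far: 5)
  step 13: ref 6 -> HIT, frames=[1,4,6,5] (faults so far: 5)
  step 14: ref 4 -> HIT, frames=[1,4,6,5] (faults so far: 5)
  step 15: ref 5 -> HIT, frames=[1,4,6,5] (faults so far: 5)
  Optimal total faults: 5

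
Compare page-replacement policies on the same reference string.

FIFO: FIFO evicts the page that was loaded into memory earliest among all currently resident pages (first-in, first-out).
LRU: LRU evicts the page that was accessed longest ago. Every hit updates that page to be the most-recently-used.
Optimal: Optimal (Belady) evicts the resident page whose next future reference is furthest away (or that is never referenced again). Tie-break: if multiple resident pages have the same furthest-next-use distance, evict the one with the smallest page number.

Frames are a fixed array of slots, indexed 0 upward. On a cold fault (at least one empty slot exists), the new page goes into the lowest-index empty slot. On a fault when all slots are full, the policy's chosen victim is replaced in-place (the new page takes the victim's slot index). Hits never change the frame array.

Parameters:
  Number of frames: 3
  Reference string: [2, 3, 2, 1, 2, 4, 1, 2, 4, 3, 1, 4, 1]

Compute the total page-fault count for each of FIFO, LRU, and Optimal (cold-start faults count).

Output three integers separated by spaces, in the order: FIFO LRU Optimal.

Answer: 8 6 5

Derivation:
--- FIFO ---
  step 0: ref 2 -> FAULT, frames=[2,-,-] (faults so far: 1)
  step 1: ref 3 -> FAULT, frames=[2,3,-] (faults so far: 2)
  step 2: ref 2 -> HIT, frames=[2,3,-] (faults so far: 2)
  step 3: ref 1 -> FAULT, frames=[2,3,1] (faults so far: 3)
  step 4: ref 2 -> HIT, frames=[2,3,1] (faults so far: 3)
  step 5: ref 4 -> FAULT, evict 2, frames=[4,3,1] (faults so far: 4)
  step 6: ref 1 -> HIT, frames=[4,3,1] (faults so far: 4)
  step 7: ref 2 -> FAULT, evict 3, frames=[4,2,1] (faults so far: 5)
  step 8: ref 4 -> HIT, frames=[4,2,1] (faults so far: 5)
  step 9: ref 3 -> FAULT, evict 1, frames=[4,2,3] (faults so far: 6)
  step 10: ref 1 -> FAULT, evict 4, frames=[1,2,3] (faults so far: 7)
  step 11: ref 4 -> FAULT, evict 2, frames=[1,4,3] (faults so far: 8)
  step 12: ref 1 -> HIT, frames=[1,4,3] (faults so far: 8)
  FIFO total faults: 8
--- LRU ---
  step 0: ref 2 -> FAULT, frames=[2,-,-] (faults so far: 1)
  step 1: ref 3 -> FAULT, frames=[2,3,-] (faults so far: 2)
  step 2: ref 2 -> HIT, frames=[2,3,-] (faults so far: 2)
  step 3: ref 1 -> FAULT, frames=[2,3,1] (faults so far: 3)
  step 4: ref 2 -> HIT, frames=[2,3,1] (faults so far: 3)
  step 5: ref 4 -> FAULT, evict 3, frames=[2,4,1] (faults so far: 4)
  step 6: ref 1 -> HIT, frames=[2,4,1] (faults so far: 4)
  step 7: ref 2 -> HIT, frames=[2,4,1] (faults so far: 4)
  step 8: ref 4 -> HIT, frames=[2,4,1] (faults so far: 4)
  step 9: ref 3 -> FAULT, evict 1, frames=[2,4,3] (faults so far: 5)
  step 10: ref 1 -> FAULT, evict 2, frames=[1,4,3] (faults so far: 6)
  step 11: ref 4 -> HIT, frames=[1,4,3] (faults so far: 6)
  step 12: ref 1 -> HIT, frames=[1,4,3] (faults so far: 6)
  LRU total faults: 6
--- Optimal ---
  step 0: ref 2 -> FAULT, frames=[2,-,-] (faults so far: 1)
  step 1: ref 3 -> FAULT, frames=[2,3,-] (faults so far: 2)
  step 2: ref 2 -> HIT, frames=[2,3,-] (faults so far: 2)
  step 3: ref 1 -> FAULT, frames=[2,3,1] (faults so far: 3)
  step 4: ref 2 -> HIT, frames=[2,3,1] (faults so far: 3)
  step 5: ref 4 -> FAULT, evict 3, frames=[2,4,1] (faults so far: 4)
  step 6: ref 1 -> HIT, frames=[2,4,1] (faults so far: 4)
  step 7: ref 2 -> HIT, frames=[2,4,1] (faults so far: 4)
  step 8: ref 4 -> HIT, frames=[2,4,1] (faults so far: 4)
  step 9: ref 3 -> FAULT, evict 2, frames=[3,4,1] (faults so far: 5)
  step 10: ref 1 -> HIT, frames=[3,4,1] (faults so far: 5)
  step 11: ref 4 -> HIT, frames=[3,4,1] (faults so far: 5)
  step 12: ref 1 -> HIT, frames=[3,4,1] (faults so far: 5)
  Optimal total faults: 5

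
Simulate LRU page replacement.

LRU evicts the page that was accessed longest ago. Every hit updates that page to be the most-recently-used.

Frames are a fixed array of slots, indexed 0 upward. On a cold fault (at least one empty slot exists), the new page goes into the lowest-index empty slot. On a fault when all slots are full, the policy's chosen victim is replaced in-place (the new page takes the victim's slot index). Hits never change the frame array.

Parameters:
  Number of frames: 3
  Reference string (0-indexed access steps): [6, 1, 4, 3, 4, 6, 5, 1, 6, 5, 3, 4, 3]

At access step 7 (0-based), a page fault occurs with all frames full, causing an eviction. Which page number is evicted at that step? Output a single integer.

Answer: 4

Derivation:
Step 0: ref 6 -> FAULT, frames=[6,-,-]
Step 1: ref 1 -> FAULT, frames=[6,1,-]
Step 2: ref 4 -> FAULT, frames=[6,1,4]
Step 3: ref 3 -> FAULT, evict 6, frames=[3,1,4]
Step 4: ref 4 -> HIT, frames=[3,1,4]
Step 5: ref 6 -> FAULT, evict 1, frames=[3,6,4]
Step 6: ref 5 -> FAULT, evict 3, frames=[5,6,4]
Step 7: ref 1 -> FAULT, evict 4, frames=[5,6,1]
At step 7: evicted page 4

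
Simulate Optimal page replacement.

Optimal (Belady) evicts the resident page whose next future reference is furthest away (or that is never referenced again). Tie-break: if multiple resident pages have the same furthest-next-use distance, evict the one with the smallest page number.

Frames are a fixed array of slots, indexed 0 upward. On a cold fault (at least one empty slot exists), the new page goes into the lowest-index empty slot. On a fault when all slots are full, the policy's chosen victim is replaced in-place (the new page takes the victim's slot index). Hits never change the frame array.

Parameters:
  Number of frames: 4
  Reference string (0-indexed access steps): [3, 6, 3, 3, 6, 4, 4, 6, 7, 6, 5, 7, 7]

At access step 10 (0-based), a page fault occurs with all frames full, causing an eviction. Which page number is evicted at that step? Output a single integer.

Step 0: ref 3 -> FAULT, frames=[3,-,-,-]
Step 1: ref 6 -> FAULT, frames=[3,6,-,-]
Step 2: ref 3 -> HIT, frames=[3,6,-,-]
Step 3: ref 3 -> HIT, frames=[3,6,-,-]
Step 4: ref 6 -> HIT, frames=[3,6,-,-]
Step 5: ref 4 -> FAULT, frames=[3,6,4,-]
Step 6: ref 4 -> HIT, frames=[3,6,4,-]
Step 7: ref 6 -> HIT, frames=[3,6,4,-]
Step 8: ref 7 -> FAULT, frames=[3,6,4,7]
Step 9: ref 6 -> HIT, frames=[3,6,4,7]
Step 10: ref 5 -> FAULT, evict 3, frames=[5,6,4,7]
At step 10: evicted page 3

Answer: 3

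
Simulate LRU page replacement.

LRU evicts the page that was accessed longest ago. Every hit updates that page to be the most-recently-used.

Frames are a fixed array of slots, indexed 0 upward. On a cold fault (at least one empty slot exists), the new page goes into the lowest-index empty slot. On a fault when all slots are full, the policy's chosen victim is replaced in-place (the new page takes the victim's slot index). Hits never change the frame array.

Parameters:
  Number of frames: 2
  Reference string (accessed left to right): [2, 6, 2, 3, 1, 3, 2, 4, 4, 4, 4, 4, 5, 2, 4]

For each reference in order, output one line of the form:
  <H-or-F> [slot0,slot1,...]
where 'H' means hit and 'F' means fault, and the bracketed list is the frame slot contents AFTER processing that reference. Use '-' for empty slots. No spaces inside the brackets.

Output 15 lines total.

F [2,-]
F [2,6]
H [2,6]
F [2,3]
F [1,3]
H [1,3]
F [2,3]
F [2,4]
H [2,4]
H [2,4]
H [2,4]
H [2,4]
F [5,4]
F [5,2]
F [4,2]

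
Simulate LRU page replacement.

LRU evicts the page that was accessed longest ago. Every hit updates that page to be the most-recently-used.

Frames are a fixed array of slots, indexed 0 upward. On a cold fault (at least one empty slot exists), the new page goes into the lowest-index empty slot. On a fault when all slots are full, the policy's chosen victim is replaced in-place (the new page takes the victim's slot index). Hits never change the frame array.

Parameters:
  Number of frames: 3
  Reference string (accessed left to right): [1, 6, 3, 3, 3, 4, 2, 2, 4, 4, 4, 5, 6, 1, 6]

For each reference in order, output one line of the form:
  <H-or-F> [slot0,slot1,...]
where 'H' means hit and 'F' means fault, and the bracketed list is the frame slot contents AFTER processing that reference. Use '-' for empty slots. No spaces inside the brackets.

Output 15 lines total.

F [1,-,-]
F [1,6,-]
F [1,6,3]
H [1,6,3]
H [1,6,3]
F [4,6,3]
F [4,2,3]
H [4,2,3]
H [4,2,3]
H [4,2,3]
H [4,2,3]
F [4,2,5]
F [4,6,5]
F [1,6,5]
H [1,6,5]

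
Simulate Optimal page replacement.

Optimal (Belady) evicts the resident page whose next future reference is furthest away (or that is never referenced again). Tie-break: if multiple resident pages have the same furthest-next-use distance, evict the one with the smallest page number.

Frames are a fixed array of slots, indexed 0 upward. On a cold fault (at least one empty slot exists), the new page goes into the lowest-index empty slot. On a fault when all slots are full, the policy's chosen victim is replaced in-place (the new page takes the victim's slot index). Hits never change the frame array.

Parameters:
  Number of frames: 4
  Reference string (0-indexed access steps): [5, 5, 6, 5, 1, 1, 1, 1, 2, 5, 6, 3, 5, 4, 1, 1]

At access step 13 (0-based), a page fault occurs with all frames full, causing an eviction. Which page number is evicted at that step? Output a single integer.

Answer: 3

Derivation:
Step 0: ref 5 -> FAULT, frames=[5,-,-,-]
Step 1: ref 5 -> HIT, frames=[5,-,-,-]
Step 2: ref 6 -> FAULT, frames=[5,6,-,-]
Step 3: ref 5 -> HIT, frames=[5,6,-,-]
Step 4: ref 1 -> FAULT, frames=[5,6,1,-]
Step 5: ref 1 -> HIT, frames=[5,6,1,-]
Step 6: ref 1 -> HIT, frames=[5,6,1,-]
Step 7: ref 1 -> HIT, frames=[5,6,1,-]
Step 8: ref 2 -> FAULT, frames=[5,6,1,2]
Step 9: ref 5 -> HIT, frames=[5,6,1,2]
Step 10: ref 6 -> HIT, frames=[5,6,1,2]
Step 11: ref 3 -> FAULT, evict 2, frames=[5,6,1,3]
Step 12: ref 5 -> HIT, frames=[5,6,1,3]
Step 13: ref 4 -> FAULT, evict 3, frames=[5,6,1,4]
At step 13: evicted page 3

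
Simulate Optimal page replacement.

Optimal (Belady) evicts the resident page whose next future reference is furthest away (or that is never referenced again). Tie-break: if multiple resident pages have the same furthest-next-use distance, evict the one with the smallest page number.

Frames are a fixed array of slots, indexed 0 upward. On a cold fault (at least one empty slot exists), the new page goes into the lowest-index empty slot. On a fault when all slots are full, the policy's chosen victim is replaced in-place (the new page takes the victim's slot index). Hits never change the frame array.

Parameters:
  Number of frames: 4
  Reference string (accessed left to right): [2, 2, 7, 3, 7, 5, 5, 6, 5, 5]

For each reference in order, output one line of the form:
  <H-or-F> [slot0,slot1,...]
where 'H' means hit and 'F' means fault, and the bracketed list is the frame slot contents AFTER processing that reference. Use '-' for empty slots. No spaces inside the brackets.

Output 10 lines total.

F [2,-,-,-]
H [2,-,-,-]
F [2,7,-,-]
F [2,7,3,-]
H [2,7,3,-]
F [2,7,3,5]
H [2,7,3,5]
F [6,7,3,5]
H [6,7,3,5]
H [6,7,3,5]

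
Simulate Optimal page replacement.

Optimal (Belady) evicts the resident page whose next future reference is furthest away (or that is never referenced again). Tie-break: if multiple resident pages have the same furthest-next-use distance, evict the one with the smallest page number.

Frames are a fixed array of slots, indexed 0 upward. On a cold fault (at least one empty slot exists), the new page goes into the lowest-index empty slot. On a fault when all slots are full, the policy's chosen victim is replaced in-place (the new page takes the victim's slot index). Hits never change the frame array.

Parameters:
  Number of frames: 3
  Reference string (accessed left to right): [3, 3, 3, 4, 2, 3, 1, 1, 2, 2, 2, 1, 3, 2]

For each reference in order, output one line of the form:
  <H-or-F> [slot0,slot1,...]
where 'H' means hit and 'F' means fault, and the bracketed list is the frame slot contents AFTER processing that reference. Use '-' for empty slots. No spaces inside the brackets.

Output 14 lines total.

F [3,-,-]
H [3,-,-]
H [3,-,-]
F [3,4,-]
F [3,4,2]
H [3,4,2]
F [3,1,2]
H [3,1,2]
H [3,1,2]
H [3,1,2]
H [3,1,2]
H [3,1,2]
H [3,1,2]
H [3,1,2]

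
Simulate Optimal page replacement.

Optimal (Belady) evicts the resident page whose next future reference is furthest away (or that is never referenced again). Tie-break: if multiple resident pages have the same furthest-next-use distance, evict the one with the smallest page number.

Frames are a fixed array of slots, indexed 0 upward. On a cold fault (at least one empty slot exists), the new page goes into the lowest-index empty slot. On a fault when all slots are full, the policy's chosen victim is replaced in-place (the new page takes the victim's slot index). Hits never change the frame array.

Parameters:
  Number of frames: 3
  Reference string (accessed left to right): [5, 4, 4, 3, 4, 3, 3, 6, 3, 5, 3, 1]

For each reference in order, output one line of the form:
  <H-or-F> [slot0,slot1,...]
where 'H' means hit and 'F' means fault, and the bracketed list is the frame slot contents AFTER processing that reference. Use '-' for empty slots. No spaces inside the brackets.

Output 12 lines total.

F [5,-,-]
F [5,4,-]
H [5,4,-]
F [5,4,3]
H [5,4,3]
H [5,4,3]
H [5,4,3]
F [5,6,3]
H [5,6,3]
H [5,6,3]
H [5,6,3]
F [5,6,1]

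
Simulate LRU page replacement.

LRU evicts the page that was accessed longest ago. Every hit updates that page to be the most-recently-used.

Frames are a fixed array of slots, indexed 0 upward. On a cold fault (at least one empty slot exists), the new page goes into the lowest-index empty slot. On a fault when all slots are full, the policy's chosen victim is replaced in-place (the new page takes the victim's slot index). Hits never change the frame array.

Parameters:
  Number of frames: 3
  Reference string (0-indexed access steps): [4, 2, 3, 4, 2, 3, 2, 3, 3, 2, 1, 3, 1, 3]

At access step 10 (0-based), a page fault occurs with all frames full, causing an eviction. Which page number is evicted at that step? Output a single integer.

Step 0: ref 4 -> FAULT, frames=[4,-,-]
Step 1: ref 2 -> FAULT, frames=[4,2,-]
Step 2: ref 3 -> FAULT, frames=[4,2,3]
Step 3: ref 4 -> HIT, frames=[4,2,3]
Step 4: ref 2 -> HIT, frames=[4,2,3]
Step 5: ref 3 -> HIT, frames=[4,2,3]
Step 6: ref 2 -> HIT, frames=[4,2,3]
Step 7: ref 3 -> HIT, frames=[4,2,3]
Step 8: ref 3 -> HIT, frames=[4,2,3]
Step 9: ref 2 -> HIT, frames=[4,2,3]
Step 10: ref 1 -> FAULT, evict 4, frames=[1,2,3]
At step 10: evicted page 4

Answer: 4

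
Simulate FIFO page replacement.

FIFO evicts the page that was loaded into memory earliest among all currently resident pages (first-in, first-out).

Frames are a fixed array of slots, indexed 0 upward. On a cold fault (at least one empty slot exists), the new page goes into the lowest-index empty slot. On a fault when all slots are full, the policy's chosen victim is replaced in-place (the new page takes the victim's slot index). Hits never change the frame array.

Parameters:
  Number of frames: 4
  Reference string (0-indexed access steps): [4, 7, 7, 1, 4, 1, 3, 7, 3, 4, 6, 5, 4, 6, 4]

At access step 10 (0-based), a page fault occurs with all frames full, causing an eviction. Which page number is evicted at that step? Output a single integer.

Answer: 4

Derivation:
Step 0: ref 4 -> FAULT, frames=[4,-,-,-]
Step 1: ref 7 -> FAULT, frames=[4,7,-,-]
Step 2: ref 7 -> HIT, frames=[4,7,-,-]
Step 3: ref 1 -> FAULT, frames=[4,7,1,-]
Step 4: ref 4 -> HIT, frames=[4,7,1,-]
Step 5: ref 1 -> HIT, frames=[4,7,1,-]
Step 6: ref 3 -> FAULT, frames=[4,7,1,3]
Step 7: ref 7 -> HIT, frames=[4,7,1,3]
Step 8: ref 3 -> HIT, frames=[4,7,1,3]
Step 9: ref 4 -> HIT, frames=[4,7,1,3]
Step 10: ref 6 -> FAULT, evict 4, frames=[6,7,1,3]
At step 10: evicted page 4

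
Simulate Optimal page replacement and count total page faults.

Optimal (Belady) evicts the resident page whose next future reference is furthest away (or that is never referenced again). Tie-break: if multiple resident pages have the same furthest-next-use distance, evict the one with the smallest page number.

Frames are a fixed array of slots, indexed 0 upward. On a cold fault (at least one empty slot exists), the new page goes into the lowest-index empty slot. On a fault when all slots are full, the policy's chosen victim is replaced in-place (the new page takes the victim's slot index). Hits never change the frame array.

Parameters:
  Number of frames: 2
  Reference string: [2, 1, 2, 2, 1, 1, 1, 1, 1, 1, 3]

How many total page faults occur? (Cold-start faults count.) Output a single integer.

Answer: 3

Derivation:
Step 0: ref 2 → FAULT, frames=[2,-]
Step 1: ref 1 → FAULT, frames=[2,1]
Step 2: ref 2 → HIT, frames=[2,1]
Step 3: ref 2 → HIT, frames=[2,1]
Step 4: ref 1 → HIT, frames=[2,1]
Step 5: ref 1 → HIT, frames=[2,1]
Step 6: ref 1 → HIT, frames=[2,1]
Step 7: ref 1 → HIT, frames=[2,1]
Step 8: ref 1 → HIT, frames=[2,1]
Step 9: ref 1 → HIT, frames=[2,1]
Step 10: ref 3 → FAULT (evict 1), frames=[2,3]
Total faults: 3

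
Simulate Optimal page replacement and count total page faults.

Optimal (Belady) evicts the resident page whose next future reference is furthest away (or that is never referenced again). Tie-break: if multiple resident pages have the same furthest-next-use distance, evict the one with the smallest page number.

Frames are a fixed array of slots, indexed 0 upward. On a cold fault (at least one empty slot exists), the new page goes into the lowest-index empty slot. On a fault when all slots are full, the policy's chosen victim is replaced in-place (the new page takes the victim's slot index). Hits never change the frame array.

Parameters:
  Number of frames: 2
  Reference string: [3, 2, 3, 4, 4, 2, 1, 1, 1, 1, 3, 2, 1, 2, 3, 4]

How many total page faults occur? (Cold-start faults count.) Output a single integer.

Answer: 8

Derivation:
Step 0: ref 3 → FAULT, frames=[3,-]
Step 1: ref 2 → FAULT, frames=[3,2]
Step 2: ref 3 → HIT, frames=[3,2]
Step 3: ref 4 → FAULT (evict 3), frames=[4,2]
Step 4: ref 4 → HIT, frames=[4,2]
Step 5: ref 2 → HIT, frames=[4,2]
Step 6: ref 1 → FAULT (evict 4), frames=[1,2]
Step 7: ref 1 → HIT, frames=[1,2]
Step 8: ref 1 → HIT, frames=[1,2]
Step 9: ref 1 → HIT, frames=[1,2]
Step 10: ref 3 → FAULT (evict 1), frames=[3,2]
Step 11: ref 2 → HIT, frames=[3,2]
Step 12: ref 1 → FAULT (evict 3), frames=[1,2]
Step 13: ref 2 → HIT, frames=[1,2]
Step 14: ref 3 → FAULT (evict 1), frames=[3,2]
Step 15: ref 4 → FAULT (evict 2), frames=[3,4]
Total faults: 8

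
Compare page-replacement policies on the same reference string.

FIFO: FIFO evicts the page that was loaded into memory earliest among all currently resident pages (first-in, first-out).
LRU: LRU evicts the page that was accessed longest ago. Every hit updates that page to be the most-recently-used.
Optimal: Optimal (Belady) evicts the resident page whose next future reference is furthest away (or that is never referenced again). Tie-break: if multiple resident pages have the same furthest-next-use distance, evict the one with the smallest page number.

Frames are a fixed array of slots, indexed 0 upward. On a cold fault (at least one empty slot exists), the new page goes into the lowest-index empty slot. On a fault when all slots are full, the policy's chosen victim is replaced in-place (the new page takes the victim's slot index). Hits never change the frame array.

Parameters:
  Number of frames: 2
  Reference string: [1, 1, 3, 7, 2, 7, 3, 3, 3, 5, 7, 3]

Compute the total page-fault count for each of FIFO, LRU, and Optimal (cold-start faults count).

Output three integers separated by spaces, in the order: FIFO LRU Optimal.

--- FIFO ---
  step 0: ref 1 -> FAULT, frames=[1,-] (faults so far: 1)
  step 1: ref 1 -> HIT, frames=[1,-] (faults so far: 1)
  step 2: ref 3 -> FAULT, frames=[1,3] (faults so far: 2)
  step 3: ref 7 -> FAULT, evict 1, frames=[7,3] (faults so far: 3)
  step 4: ref 2 -> FAULT, evict 3, frames=[7,2] (faults so far: 4)
  step 5: ref 7 -> HIT, frames=[7,2] (faults so far: 4)
  step 6: ref 3 -> FAULT, evict 7, frames=[3,2] (faults so far: 5)
  step 7: ref 3 -> HIT, frames=[3,2] (faults so far: 5)
  step 8: ref 3 -> HIT, frames=[3,2] (faults so far: 5)
  step 9: ref 5 -> FAULT, evict 2, frames=[3,5] (faults so far: 6)
  step 10: ref 7 -> FAULT, evict 3, frames=[7,5] (faults so far: 7)
  step 11: ref 3 -> FAULT, evict 5, frames=[7,3] (faults so far: 8)
  FIFO total faults: 8
--- LRU ---
  step 0: ref 1 -> FAULT, frames=[1,-] (faults so far: 1)
  step 1: ref 1 -> HIT, frames=[1,-] (faults so far: 1)
  step 2: ref 3 -> FAULT, frames=[1,3] (faults so far: 2)
  step 3: ref 7 -> FAULT, evict 1, frames=[7,3] (faults so far: 3)
  step 4: ref 2 -> FAULT, evict 3, frames=[7,2] (faults so far: 4)
  step 5: ref 7 -> HIT, frames=[7,2] (faults so far: 4)
  step 6: ref 3 -> FAULT, evict 2, frames=[7,3] (faults so far: 5)
  step 7: ref 3 -> HIT, frames=[7,3] (faults so far: 5)
  step 8: ref 3 -> HIT, frames=[7,3] (faults so far: 5)
  step 9: ref 5 -> FAULT, evict 7, frames=[5,3] (faults so far: 6)
  step 10: ref 7 -> FAULT, evict 3, frames=[5,7] (faults so far: 7)
  step 11: ref 3 -> FAULT, evict 5, frames=[3,7] (faults so far: 8)
  LRU total faults: 8
--- Optimal ---
  step 0: ref 1 -> FAULT, frames=[1,-] (faults so far: 1)
  step 1: ref 1 -> HIT, frames=[1,-] (faults so far: 1)
  step 2: ref 3 -> FAULT, frames=[1,3] (faults so far: 2)
  step 3: ref 7 -> FAULT, evict 1, frames=[7,3] (faults so far: 3)
  step 4: ref 2 -> FAULT, evict 3, frames=[7,2] (faults so far: 4)
  step 5: ref 7 -> HIT, frames=[7,2] (faults so far: 4)
  step 6: ref 3 -> FAULT, evict 2, frames=[7,3] (faults so far: 5)
  step 7: ref 3 -> HIT, frames=[7,3] (faults so far: 5)
  step 8: ref 3 -> HIT, frames=[7,3] (faults so far: 5)
  step 9: ref 5 -> FAULT, evict 3, frames=[7,5] (faults so far: 6)
  step 10: ref 7 -> HIT, frames=[7,5] (faults so far: 6)
  step 11: ref 3 -> FAULT, evict 5, frames=[7,3] (faults so far: 7)
  Optimal total faults: 7

Answer: 8 8 7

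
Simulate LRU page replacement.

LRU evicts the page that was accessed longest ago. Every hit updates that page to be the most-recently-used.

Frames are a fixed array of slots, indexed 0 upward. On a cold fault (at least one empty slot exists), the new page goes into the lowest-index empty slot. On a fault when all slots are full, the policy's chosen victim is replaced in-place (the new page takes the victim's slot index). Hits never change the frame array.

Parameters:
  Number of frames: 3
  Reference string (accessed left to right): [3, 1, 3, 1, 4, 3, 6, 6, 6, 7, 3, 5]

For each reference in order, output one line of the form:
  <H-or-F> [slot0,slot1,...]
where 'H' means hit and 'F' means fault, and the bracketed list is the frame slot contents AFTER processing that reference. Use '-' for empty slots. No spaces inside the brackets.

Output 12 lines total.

F [3,-,-]
F [3,1,-]
H [3,1,-]
H [3,1,-]
F [3,1,4]
H [3,1,4]
F [3,6,4]
H [3,6,4]
H [3,6,4]
F [3,6,7]
H [3,6,7]
F [3,5,7]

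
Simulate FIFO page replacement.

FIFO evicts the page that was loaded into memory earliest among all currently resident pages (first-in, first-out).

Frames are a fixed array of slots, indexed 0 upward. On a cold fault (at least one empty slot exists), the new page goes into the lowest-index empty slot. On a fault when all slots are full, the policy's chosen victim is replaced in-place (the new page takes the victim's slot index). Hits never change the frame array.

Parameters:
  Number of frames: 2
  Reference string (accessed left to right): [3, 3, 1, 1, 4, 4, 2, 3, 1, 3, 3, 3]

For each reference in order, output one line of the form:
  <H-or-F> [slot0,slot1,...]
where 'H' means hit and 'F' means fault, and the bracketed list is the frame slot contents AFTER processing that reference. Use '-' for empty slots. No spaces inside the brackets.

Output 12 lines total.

F [3,-]
H [3,-]
F [3,1]
H [3,1]
F [4,1]
H [4,1]
F [4,2]
F [3,2]
F [3,1]
H [3,1]
H [3,1]
H [3,1]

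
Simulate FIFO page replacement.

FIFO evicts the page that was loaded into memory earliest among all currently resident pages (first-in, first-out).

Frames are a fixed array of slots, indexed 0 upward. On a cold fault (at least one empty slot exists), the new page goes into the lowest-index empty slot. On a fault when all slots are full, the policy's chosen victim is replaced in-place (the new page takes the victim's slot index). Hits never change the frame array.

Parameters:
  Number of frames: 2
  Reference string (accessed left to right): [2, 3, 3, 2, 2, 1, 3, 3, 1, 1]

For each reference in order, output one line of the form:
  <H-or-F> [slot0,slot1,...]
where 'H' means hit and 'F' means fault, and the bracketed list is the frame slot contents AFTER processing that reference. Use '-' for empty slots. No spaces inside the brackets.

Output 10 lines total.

F [2,-]
F [2,3]
H [2,3]
H [2,3]
H [2,3]
F [1,3]
H [1,3]
H [1,3]
H [1,3]
H [1,3]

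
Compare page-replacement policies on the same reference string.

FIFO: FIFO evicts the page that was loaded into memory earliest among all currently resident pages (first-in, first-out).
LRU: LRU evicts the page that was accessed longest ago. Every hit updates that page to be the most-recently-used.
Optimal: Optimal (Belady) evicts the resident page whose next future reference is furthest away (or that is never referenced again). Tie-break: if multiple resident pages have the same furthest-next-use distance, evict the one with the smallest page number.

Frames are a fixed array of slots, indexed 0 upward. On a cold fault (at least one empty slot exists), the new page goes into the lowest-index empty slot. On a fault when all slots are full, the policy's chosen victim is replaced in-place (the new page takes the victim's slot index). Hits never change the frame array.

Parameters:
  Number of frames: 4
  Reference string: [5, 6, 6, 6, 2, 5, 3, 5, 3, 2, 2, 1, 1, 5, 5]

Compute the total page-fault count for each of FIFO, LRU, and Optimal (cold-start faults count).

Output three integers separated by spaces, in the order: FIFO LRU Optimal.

--- FIFO ---
  step 0: ref 5 -> FAULT, frames=[5,-,-,-] (faults so far: 1)
  step 1: ref 6 -> FAULT, frames=[5,6,-,-] (faults so far: 2)
  step 2: ref 6 -> HIT, frames=[5,6,-,-] (faults so far: 2)
  step 3: ref 6 -> HIT, frames=[5,6,-,-] (faults so far: 2)
  step 4: ref 2 -> FAULT, frames=[5,6,2,-] (faults so far: 3)
  step 5: ref 5 -> HIT, frames=[5,6,2,-] (faults so far: 3)
  step 6: ref 3 -> FAULT, frames=[5,6,2,3] (faults so far: 4)
  step 7: ref 5 -> HIT, frames=[5,6,2,3] (faults so far: 4)
  step 8: ref 3 -> HIT, frames=[5,6,2,3] (faults so far: 4)
  step 9: ref 2 -> HIT, frames=[5,6,2,3] (faults so far: 4)
  step 10: ref 2 -> HIT, frames=[5,6,2,3] (faults so far: 4)
  step 11: ref 1 -> FAULT, evict 5, frames=[1,6,2,3] (faults so far: 5)
  step 12: ref 1 -> HIT, frames=[1,6,2,3] (faults so far: 5)
  step 13: ref 5 -> FAULT, evict 6, frames=[1,5,2,3] (faults so far: 6)
  step 14: ref 5 -> HIT, frames=[1,5,2,3] (faults so far: 6)
  FIFO total faults: 6
--- LRU ---
  step 0: ref 5 -> FAULT, frames=[5,-,-,-] (faults so far: 1)
  step 1: ref 6 -> FAULT, frames=[5,6,-,-] (faults so far: 2)
  step 2: ref 6 -> HIT, frames=[5,6,-,-] (faults so far: 2)
  step 3: ref 6 -> HIT, frames=[5,6,-,-] (faults so far: 2)
  step 4: ref 2 -> FAULT, frames=[5,6,2,-] (faults so far: 3)
  step 5: ref 5 -> HIT, frames=[5,6,2,-] (faults so far: 3)
  step 6: ref 3 -> FAULT, frames=[5,6,2,3] (faults so far: 4)
  step 7: ref 5 -> HIT, frames=[5,6,2,3] (faults so far: 4)
  step 8: ref 3 -> HIT, frames=[5,6,2,3] (faults so far: 4)
  step 9: ref 2 -> HIT, frames=[5,6,2,3] (faults so far: 4)
  step 10: ref 2 -> HIT, frames=[5,6,2,3] (faults so far: 4)
  step 11: ref 1 -> FAULT, evict 6, frames=[5,1,2,3] (faults so far: 5)
  step 12: ref 1 -> HIT, frames=[5,1,2,3] (faults so far: 5)
  step 13: ref 5 -> HIT, frames=[5,1,2,3] (faults so far: 5)
  step 14: ref 5 -> HIT, frames=[5,1,2,3] (faults so far: 5)
  LRU total faults: 5
--- Optimal ---
  step 0: ref 5 -> FAULT, frames=[5,-,-,-] (faults so far: 1)
  step 1: ref 6 -> FAULT, frames=[5,6,-,-] (faults so far: 2)
  step 2: ref 6 -> HIT, frames=[5,6,-,-] (faults so far: 2)
  step 3: ref 6 -> HIT, frames=[5,6,-,-] (faults so far: 2)
  step 4: ref 2 -> FAULT, frames=[5,6,2,-] (faults so far: 3)
  step 5: ref 5 -> HIT, frames=[5,6,2,-] (faults so far: 3)
  step 6: ref 3 -> FAULT, frames=[5,6,2,3] (faults so far: 4)
  step 7: ref 5 -> HIT, frames=[5,6,2,3] (faults so far: 4)
  step 8: ref 3 -> HIT, frames=[5,6,2,3] (faults so far: 4)
  step 9: ref 2 -> HIT, frames=[5,6,2,3] (faults so far: 4)
  step 10: ref 2 -> HIT, frames=[5,6,2,3] (faults so far: 4)
  step 11: ref 1 -> FAULT, evict 2, frames=[5,6,1,3] (faults so far: 5)
  step 12: ref 1 -> HIT, frames=[5,6,1,3] (faults so far: 5)
  step 13: ref 5 -> HIT, frames=[5,6,1,3] (faults so far: 5)
  step 14: ref 5 -> HIT, frames=[5,6,1,3] (faults so far: 5)
  Optimal total faults: 5

Answer: 6 5 5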